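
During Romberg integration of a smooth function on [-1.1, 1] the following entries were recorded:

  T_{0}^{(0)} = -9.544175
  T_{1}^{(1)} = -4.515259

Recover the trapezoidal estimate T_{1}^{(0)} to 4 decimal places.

From T_{1}^{(1)} = (4·T_{1}^{(0)} − T_{0}^{(0)})/3, solve for T_{1}^{(0)}:
4·T_{1}^{(0)} = 3·(-4.515259) + (-9.544175) = -23.089952
T_{1}^{(0)} = -5.772488

-5.7725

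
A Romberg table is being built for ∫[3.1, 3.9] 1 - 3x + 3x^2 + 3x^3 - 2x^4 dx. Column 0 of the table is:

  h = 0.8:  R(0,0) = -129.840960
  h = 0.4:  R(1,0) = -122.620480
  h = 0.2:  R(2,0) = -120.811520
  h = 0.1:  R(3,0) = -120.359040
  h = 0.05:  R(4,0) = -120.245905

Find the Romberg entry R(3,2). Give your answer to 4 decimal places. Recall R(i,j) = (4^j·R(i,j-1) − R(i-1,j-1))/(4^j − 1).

-120.2082

Richardson extrapolation on the trapezoidal column (denominator 4−1=3):
R(2,1) = -120.811520 + (-120.811520 − (-122.620480))/3 = -120.208533
R(3,1) = -120.359040 + (-120.359040 − (-120.811520))/3 = -120.208213
R(3,2) = (16·(-120.208213) − (-120.208533)) / 15 = -120.208192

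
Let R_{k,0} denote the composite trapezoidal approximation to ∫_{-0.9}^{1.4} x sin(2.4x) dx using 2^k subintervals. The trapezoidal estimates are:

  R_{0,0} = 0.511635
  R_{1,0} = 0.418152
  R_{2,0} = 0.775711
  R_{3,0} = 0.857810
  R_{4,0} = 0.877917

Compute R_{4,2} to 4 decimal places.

Richardson extrapolation on the trapezoidal column (denominator 4−1=3):
R_{3,1} = (4·0.857810 − 0.775711) / 3 = 0.885176
R_{4,1} = (4·0.877917 − 0.857810) / 3 = 0.884619
R_{4,2} = (16·0.884619 − 0.885176) / 15 = 0.884582

0.8846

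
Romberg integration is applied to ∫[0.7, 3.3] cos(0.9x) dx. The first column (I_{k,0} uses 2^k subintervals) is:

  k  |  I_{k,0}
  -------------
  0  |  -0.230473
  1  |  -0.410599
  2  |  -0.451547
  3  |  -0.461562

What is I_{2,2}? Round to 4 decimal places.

-0.4648

I_{1,1} = (4·(-0.410599) − (-0.230473)) / 3 = -0.470641
I_{2,1} = -0.451547 + (-0.451547 − (-0.410599))/3 = -0.465196
I_{2,2} = -0.465196 + (-0.465196 − (-0.470641))/15 = -0.464833
(Column j=1 coincides with Simpson's rule on the same nodes.)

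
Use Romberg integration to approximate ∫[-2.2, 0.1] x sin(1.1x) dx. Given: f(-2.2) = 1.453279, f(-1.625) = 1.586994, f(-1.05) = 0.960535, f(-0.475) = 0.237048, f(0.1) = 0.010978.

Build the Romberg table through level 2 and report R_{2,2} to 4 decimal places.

2.0482

R_{0,0} (trapezoid, 1 panel, h=2.3000): 1.683896
R_{1,0} (trapezoid, 2 panels, h=1.1500): 1.946563
R_{2,0} (trapezoid, 4 panels, h=0.5750): 2.022106
R_{1,1} = 1.946563 + (1.946563 − 1.683896)/3 = 2.034119
R_{2,1} = 2.022106 + (2.022106 − 1.946563)/3 = 2.047287
R_{2,2} = 2.047287 + (2.047287 − 2.034119)/15 = 2.048165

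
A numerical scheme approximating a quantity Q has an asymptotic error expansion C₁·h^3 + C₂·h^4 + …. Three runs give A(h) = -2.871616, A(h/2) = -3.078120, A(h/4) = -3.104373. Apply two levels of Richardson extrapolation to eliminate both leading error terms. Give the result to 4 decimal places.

First eliminate the h^3 term (factor 2^3 = 8):
  B₁ = (8·(-3.078120) − (-2.871616))/7 = -3.107621
  B₂ = (8·(-3.104373) − (-3.078120))/7 = -3.108123
Then eliminate the h^4 term (factor 2^4 = 16):
  (16·(-3.108123) − (-3.107621))/15 = -3.108156

-3.1082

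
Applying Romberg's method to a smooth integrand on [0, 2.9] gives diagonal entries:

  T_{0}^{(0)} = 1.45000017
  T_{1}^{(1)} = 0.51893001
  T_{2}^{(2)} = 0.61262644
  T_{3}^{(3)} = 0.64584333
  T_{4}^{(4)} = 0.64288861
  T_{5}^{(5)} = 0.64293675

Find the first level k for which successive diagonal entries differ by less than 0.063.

k = 3

|T_{1}^{(1)} − T_{0}^{(0)}| = 0.93107016 ≥ 0.063
|T_{2}^{(2)} − T_{1}^{(1)}| = 0.09369643 ≥ 0.063
|T_{3}^{(3)} − T_{2}^{(2)}| = 0.03321689 < 0.063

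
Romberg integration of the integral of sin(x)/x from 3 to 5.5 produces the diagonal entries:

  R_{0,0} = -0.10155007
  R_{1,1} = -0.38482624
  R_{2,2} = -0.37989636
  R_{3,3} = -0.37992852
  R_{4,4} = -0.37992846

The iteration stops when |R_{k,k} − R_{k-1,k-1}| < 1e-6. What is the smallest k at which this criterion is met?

k = 4

|R_{1,1} − R_{0,0}| = 0.28327617 ≥ 1e-6
|R_{2,2} − R_{1,1}| = 0.00492988 ≥ 1e-6
|R_{3,3} − R_{2,2}| = 0.00003216 ≥ 1e-6
|R_{4,4} − R_{3,3}| = 0.00000006 < 1e-6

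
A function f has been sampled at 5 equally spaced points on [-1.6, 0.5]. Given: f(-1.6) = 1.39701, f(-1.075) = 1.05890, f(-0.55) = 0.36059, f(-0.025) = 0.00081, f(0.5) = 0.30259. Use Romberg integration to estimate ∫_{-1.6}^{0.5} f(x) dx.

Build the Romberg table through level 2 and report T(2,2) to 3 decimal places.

1.170

T(0,0) (trapezoid, 1 panel, h=2.1000): 1.78458
T(1,0) (trapezoid, 2 panels, h=1.0500): 1.27091
T(2,0) (trapezoid, 4 panels, h=0.5250): 1.19180
T(1,1) = 1.27091 + (1.27091 − 1.78458)/3 = 1.09969
T(2,1) = 1.19180 + (1.19180 − 1.27091)/3 = 1.16543
T(2,2) = 1.16543 + (1.16543 − 1.09969)/15 = 1.16981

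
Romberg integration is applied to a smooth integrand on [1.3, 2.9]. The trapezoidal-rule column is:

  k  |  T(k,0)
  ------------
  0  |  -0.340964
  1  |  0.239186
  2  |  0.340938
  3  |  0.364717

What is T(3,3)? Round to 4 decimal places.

Richardson extrapolation on the trapezoidal column (denominator 4−1=3):
T(1,1) = 0.239186 + (0.239186 − (-0.340964))/3 = 0.432569
T(2,1) = 0.340938 + (0.340938 − 0.239186)/3 = 0.374855
T(3,1) = (4·0.364717 − 0.340938) / 3 = 0.372643
T(2,2) = (16·0.374855 − 0.432569) / 15 = 0.371007
T(3,2) = 0.372643 + (0.372643 − 0.374855)/15 = 0.372496
T(3,3) = (64·0.372496 − 0.371007) / 63 = 0.372520

0.3725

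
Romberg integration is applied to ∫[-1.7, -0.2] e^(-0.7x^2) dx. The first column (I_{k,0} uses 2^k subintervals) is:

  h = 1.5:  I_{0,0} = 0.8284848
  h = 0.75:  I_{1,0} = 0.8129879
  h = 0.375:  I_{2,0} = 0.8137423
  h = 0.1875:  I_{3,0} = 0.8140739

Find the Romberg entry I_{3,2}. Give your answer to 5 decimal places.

0.81420

I_{2,1} = 0.8137423 + (0.8137423 − 0.8129879)/3 = 0.8139938
I_{3,1} = 0.8140739 + (0.8140739 − 0.8137423)/3 = 0.8141844
I_{3,2} = 0.8141844 + (0.8141844 − 0.8139938)/15 = 0.8141971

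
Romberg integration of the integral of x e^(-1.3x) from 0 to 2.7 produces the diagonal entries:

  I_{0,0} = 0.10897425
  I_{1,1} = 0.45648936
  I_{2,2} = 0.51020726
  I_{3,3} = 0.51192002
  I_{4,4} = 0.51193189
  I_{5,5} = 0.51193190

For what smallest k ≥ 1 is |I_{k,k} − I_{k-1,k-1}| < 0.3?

|I_{1,1} − I_{0,0}| = 0.34751511 ≥ 0.3
|I_{2,2} − I_{1,1}| = 0.05371790 < 0.3

k = 2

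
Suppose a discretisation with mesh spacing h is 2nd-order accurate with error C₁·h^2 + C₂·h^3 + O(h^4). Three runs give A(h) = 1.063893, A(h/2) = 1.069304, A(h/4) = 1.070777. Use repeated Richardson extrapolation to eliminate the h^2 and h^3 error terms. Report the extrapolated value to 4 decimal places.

1.0713

First eliminate the h^2 term (factor 2^2 = 4):
  B₁ = (4·1.069304 − 1.063893)/3 = 1.071108
  B₂ = (4·1.070777 − 1.069304)/3 = 1.071268
Then eliminate the h^3 term (factor 2^3 = 8):
  (8·1.071268 − 1.071108)/7 = 1.071291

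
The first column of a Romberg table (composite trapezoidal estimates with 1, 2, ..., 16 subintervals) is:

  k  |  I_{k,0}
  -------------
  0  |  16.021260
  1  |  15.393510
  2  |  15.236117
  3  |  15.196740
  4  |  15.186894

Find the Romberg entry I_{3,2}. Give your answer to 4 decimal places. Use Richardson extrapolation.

Richardson extrapolation on the trapezoidal column (denominator 4−1=3):
I_{2,1} = (4·15.236117 − 15.393510) / 3 = 15.183653
I_{3,1} = (4·15.196740 − 15.236117) / 3 = 15.183614
I_{3,2} = 15.183614 + (15.183614 − 15.183653)/15 = 15.183611

15.1836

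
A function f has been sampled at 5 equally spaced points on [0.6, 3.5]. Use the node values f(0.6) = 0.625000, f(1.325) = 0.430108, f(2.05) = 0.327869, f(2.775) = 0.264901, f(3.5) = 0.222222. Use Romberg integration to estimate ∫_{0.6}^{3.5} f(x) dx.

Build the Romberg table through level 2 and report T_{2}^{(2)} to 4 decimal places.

1.0345

T_{0}^{(0)} (trapezoid, 1 panel, h=2.9000): 1.228472
T_{1}^{(0)} (trapezoid, 2 panels, h=1.4500): 1.089646
T_{2}^{(0)} (trapezoid, 4 panels, h=0.7250): 1.048705
T_{1}^{(1)} = 1.089646 + (1.089646 − 1.228472)/3 = 1.043371
T_{2}^{(1)} = 1.048705 + (1.048705 − 1.089646)/3 = 1.035058
T_{2}^{(2)} = 1.035058 + (1.035058 − 1.043371)/15 = 1.034504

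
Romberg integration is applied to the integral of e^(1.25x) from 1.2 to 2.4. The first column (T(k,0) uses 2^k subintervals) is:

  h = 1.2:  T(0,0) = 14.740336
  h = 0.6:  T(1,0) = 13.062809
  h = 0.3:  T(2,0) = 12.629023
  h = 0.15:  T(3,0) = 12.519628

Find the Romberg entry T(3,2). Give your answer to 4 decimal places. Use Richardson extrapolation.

Richardson extrapolation on the trapezoidal column (denominator 4−1=3):
T(2,1) = 12.629023 + (12.629023 − 13.062809)/3 = 12.484428
T(3,1) = 12.519628 + (12.519628 − 12.629023)/3 = 12.483163
T(3,2) = (16·12.483163 − 12.484428) / 15 = 12.483079

12.4831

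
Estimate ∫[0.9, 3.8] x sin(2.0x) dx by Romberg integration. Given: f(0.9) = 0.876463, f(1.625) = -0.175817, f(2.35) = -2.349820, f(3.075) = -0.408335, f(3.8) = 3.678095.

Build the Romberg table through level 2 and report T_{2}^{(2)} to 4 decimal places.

T_{0}^{(0)} (trapezoid, 1 panel, h=2.9000): 6.604109
T_{1}^{(0)} (trapezoid, 2 panels, h=1.4500): -0.105184
T_{2}^{(0)} (trapezoid, 4 panels, h=0.7250): -0.476102
T_{1}^{(1)} = -0.105184 + (-0.105184 − 6.604109)/3 = -2.341615
T_{2}^{(1)} = -0.476102 + (-0.476102 − (-0.105184))/3 = -0.599741
T_{2}^{(2)} = -0.599741 + (-0.599741 − (-2.341615))/15 = -0.483616

-0.4836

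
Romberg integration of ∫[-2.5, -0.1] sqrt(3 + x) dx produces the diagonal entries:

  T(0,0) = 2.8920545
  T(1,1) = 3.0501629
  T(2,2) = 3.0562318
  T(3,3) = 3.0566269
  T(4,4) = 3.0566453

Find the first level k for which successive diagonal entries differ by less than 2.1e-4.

|T(1,1) − T(0,0)| = 0.1581084 ≥ 2.1e-4
|T(2,2) − T(1,1)| = 0.0060689 ≥ 2.1e-4
|T(3,3) − T(2,2)| = 0.0003951 ≥ 2.1e-4
|T(4,4) − T(3,3)| = 0.0000184 < 2.1e-4

k = 4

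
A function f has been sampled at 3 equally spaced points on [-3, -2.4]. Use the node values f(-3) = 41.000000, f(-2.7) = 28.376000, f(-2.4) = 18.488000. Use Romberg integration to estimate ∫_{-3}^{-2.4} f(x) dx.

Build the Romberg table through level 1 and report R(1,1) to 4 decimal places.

R(0,0) (trapezoid, 1 panel, h=0.6000): 17.846400
R(1,0) (trapezoid, 2 panels, h=0.3000): 17.436000
R(1,1) = 17.436000 + (17.436000 − 17.846400)/3 = 17.299200

17.2992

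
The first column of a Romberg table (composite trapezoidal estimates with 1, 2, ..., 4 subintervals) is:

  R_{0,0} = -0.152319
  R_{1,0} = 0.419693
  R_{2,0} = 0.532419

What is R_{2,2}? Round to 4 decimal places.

0.5673

R_{1,1} = (4·0.419693 − (-0.152319)) / 3 = 0.610364
R_{2,1} = (4·0.532419 − 0.419693) / 3 = 0.569994
R_{2,2} = 0.569994 + (0.569994 − 0.610364)/15 = 0.567303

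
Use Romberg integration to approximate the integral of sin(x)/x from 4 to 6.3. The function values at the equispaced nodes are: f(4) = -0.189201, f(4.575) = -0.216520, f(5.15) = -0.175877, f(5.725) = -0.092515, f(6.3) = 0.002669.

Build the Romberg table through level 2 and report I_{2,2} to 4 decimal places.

I_{0,0} (trapezoid, 1 panel, h=2.3000): -0.214512
I_{1,0} (trapezoid, 2 panels, h=1.1500): -0.309514
I_{2,0} (trapezoid, 4 panels, h=0.5750): -0.332452
I_{1,1} = -0.309514 + (-0.309514 − (-0.214512))/3 = -0.341181
I_{2,1} = -0.332452 + (-0.332452 − (-0.309514))/3 = -0.340098
I_{2,2} = -0.340098 + (-0.340098 − (-0.341181))/15 = -0.340026

-0.3400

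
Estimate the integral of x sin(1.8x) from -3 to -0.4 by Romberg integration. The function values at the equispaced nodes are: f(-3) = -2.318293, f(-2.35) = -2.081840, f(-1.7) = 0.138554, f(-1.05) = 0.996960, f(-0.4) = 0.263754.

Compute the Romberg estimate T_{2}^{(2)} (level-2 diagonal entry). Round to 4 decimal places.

-1.3704

T_{0}^{(0)} (trapezoid, 1 panel, h=2.6000): -2.670901
T_{1}^{(0)} (trapezoid, 2 panels, h=1.3000): -1.155330
T_{2}^{(0)} (trapezoid, 4 panels, h=0.6500): -1.282837
T_{1}^{(1)} = -1.155330 + (-1.155330 − (-2.670901))/3 = -0.650140
T_{2}^{(1)} = -1.282837 + (-1.282837 − (-1.155330))/3 = -1.325339
T_{2}^{(2)} = -1.325339 + (-1.325339 − (-0.650140))/15 = -1.370352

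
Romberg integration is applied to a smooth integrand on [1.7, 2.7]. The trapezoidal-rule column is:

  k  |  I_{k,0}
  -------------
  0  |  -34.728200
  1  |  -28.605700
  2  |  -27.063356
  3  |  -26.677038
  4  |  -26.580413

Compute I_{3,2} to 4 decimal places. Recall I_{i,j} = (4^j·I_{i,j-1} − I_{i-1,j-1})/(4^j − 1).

Richardson extrapolation on the trapezoidal column (denominator 4−1=3):
I_{2,1} = -27.063356 + (-27.063356 − (-28.605700))/3 = -26.549241
I_{3,1} = (4·(-26.677038) − (-27.063356)) / 3 = -26.548265
I_{3,2} = (16·(-26.548265) − (-26.549241)) / 15 = -26.548200

-26.5482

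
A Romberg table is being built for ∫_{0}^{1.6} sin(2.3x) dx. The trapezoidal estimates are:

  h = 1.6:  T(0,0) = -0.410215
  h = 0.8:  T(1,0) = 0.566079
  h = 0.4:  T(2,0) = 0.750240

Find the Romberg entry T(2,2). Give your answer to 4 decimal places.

0.8063

T(1,1) = (4·0.566079 − (-0.410215)) / 3 = 0.891510
T(2,1) = 0.750240 + (0.750240 − 0.566079)/3 = 0.811627
T(2,2) = 0.811627 + (0.811627 − 0.891510)/15 = 0.806301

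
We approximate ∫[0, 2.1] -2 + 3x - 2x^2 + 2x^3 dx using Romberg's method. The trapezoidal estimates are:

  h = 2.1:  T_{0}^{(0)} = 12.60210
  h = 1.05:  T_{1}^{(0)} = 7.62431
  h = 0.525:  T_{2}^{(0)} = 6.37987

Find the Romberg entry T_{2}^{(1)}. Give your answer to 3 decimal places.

T_{2}^{(1)} = (4·6.37987 − 7.62431) / 3 = 5.96506

5.965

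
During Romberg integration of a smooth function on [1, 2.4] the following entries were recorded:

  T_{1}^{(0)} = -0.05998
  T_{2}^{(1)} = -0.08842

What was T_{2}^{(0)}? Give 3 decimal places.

-0.081

From T_{2}^{(1)} = (4·T_{2}^{(0)} − T_{1}^{(0)})/3, solve for T_{2}^{(0)}:
4·T_{2}^{(0)} = 3·(-0.08842) + (-0.05998) = -0.32524
T_{2}^{(0)} = -0.08131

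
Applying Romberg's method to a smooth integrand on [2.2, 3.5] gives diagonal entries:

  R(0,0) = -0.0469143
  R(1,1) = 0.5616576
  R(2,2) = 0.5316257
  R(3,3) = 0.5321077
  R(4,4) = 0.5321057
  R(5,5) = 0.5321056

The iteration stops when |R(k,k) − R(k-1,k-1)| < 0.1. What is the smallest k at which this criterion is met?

|R(1,1) − R(0,0)| = 0.6085719 ≥ 0.1
|R(2,2) − R(1,1)| = 0.0300319 < 0.1

k = 2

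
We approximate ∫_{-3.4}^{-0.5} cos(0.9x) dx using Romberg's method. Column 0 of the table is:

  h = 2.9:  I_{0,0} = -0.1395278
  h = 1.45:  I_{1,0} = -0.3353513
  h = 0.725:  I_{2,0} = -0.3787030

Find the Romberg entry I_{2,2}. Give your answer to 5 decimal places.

-0.39266

Richardson extrapolation on the trapezoidal column (denominator 4−1=3):
I_{1,1} = (4·(-0.3353513) − (-0.1395278)) / 3 = -0.4006258
I_{2,1} = -0.3787030 + (-0.3787030 − (-0.3353513))/3 = -0.3931536
I_{2,2} = (16·(-0.3931536) − (-0.4006258)) / 15 = -0.3926555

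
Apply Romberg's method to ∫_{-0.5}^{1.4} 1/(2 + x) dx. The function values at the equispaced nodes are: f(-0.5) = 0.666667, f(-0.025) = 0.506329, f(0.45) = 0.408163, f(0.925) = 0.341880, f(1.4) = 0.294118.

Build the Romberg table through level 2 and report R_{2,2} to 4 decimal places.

R_{0,0} (trapezoid, 1 panel, h=1.9000): 0.912746
R_{1,0} (trapezoid, 2 panels, h=0.9500): 0.844128
R_{2,0} (trapezoid, 4 panels, h=0.4750): 0.824963
R_{1,1} = 0.844128 + (0.844128 − 0.912746)/3 = 0.821255
R_{2,1} = 0.824963 + (0.824963 − 0.844128)/3 = 0.818575
R_{2,2} = 0.818575 + (0.818575 − 0.821255)/15 = 0.818396

0.8184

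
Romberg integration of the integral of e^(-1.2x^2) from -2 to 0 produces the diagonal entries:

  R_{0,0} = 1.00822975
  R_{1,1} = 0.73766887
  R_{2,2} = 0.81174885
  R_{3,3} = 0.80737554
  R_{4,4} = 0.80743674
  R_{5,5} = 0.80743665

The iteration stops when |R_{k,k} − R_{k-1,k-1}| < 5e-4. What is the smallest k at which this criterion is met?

k = 4

|R_{1,1} − R_{0,0}| = 0.27056088 ≥ 5e-4
|R_{2,2} − R_{1,1}| = 0.07407998 ≥ 5e-4
|R_{3,3} − R_{2,2}| = 0.00437331 ≥ 5e-4
|R_{4,4} − R_{3,3}| = 0.00006120 < 5e-4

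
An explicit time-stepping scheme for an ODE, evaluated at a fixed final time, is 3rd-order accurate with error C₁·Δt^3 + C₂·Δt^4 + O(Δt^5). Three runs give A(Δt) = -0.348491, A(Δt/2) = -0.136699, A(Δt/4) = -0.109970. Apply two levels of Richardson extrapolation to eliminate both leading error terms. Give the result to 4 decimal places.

-0.1061

First eliminate the Δt^3 term (factor 2^3 = 8):
  B₁ = (8·(-0.136699) − (-0.348491))/7 = -0.106443
  B₂ = (8·(-0.109970) − (-0.136699))/7 = -0.106152
Then eliminate the Δt^4 term (factor 2^4 = 16):
  (16·(-0.106152) − (-0.106443))/15 = -0.106133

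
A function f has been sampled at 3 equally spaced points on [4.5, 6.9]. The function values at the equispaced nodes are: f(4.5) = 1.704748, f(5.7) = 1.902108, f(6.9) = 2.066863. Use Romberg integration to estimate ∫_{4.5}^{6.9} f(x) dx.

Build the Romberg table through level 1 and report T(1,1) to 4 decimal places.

4.5520

T(0,0) (trapezoid, 1 panel, h=2.4000): 4.525933
T(1,0) (trapezoid, 2 panels, h=1.2000): 4.545496
T(1,1) = 4.545496 + (4.545496 − 4.525933)/3 = 4.552017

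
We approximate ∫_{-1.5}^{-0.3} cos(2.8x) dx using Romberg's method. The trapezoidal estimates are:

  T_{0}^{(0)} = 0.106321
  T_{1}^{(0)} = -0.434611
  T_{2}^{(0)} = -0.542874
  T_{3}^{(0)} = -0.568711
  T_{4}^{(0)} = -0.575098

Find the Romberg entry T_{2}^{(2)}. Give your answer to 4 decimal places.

T_{1}^{(1)} = -0.434611 + (-0.434611 − 0.106321)/3 = -0.614922
T_{2}^{(1)} = (4·(-0.542874) − (-0.434611)) / 3 = -0.578962
T_{2}^{(2)} = -0.578962 + (-0.578962 − (-0.614922))/15 = -0.576565

-0.5766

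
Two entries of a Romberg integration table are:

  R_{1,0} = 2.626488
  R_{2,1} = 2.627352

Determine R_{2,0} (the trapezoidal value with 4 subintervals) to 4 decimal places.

2.6271

From R_{2,1} = (4·R_{2,0} − R_{1,0})/3, solve for R_{2,0}:
4·R_{2,0} = 3·2.627352 + 2.626488 = 10.508544
R_{2,0} = 2.627136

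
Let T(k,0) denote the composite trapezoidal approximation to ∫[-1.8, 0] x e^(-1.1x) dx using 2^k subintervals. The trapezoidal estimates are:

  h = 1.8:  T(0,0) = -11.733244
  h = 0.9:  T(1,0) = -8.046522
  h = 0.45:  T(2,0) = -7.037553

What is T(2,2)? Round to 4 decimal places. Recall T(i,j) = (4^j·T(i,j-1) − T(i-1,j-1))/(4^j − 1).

-6.6935

Richardson extrapolation on the trapezoidal column (denominator 4−1=3):
T(1,1) = (4·(-8.046522) − (-11.733244)) / 3 = -6.817615
T(2,1) = -7.037553 + (-7.037553 − (-8.046522))/3 = -6.701230
T(2,2) = (16·(-6.701230) − (-6.817615)) / 15 = -6.693471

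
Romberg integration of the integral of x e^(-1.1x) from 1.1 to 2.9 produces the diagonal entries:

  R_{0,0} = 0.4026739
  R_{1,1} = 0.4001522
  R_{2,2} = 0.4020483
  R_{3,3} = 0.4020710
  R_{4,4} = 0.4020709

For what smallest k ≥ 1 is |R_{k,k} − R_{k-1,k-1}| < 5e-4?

|R_{1,1} − R_{0,0}| = 0.0025217 ≥ 5e-4
|R_{2,2} − R_{1,1}| = 0.0018961 ≥ 5e-4
|R_{3,3} − R_{2,2}| = 0.0000227 < 5e-4

k = 3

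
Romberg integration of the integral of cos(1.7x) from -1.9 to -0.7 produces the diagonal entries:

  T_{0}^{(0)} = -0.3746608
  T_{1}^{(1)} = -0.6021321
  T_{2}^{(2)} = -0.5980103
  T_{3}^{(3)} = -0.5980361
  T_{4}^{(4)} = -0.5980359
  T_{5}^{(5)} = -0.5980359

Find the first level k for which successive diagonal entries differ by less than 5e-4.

k = 3

|T_{1}^{(1)} − T_{0}^{(0)}| = 0.2274713 ≥ 5e-4
|T_{2}^{(2)} − T_{1}^{(1)}| = 0.0041218 ≥ 5e-4
|T_{3}^{(3)} − T_{2}^{(2)}| = 0.0000258 < 5e-4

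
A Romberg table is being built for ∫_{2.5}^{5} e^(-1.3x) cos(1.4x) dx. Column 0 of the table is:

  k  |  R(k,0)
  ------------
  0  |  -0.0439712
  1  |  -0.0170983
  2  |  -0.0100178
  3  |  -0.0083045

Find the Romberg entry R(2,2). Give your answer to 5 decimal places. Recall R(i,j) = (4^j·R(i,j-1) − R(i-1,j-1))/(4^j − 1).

R(1,1) = -0.0170983 + (-0.0170983 − (-0.0439712))/3 = -0.0081407
R(2,1) = (4·(-0.0100178) − (-0.0170983)) / 3 = -0.0076576
R(2,2) = (16·(-0.0076576) − (-0.0081407)) / 15 = -0.0076254

-0.00763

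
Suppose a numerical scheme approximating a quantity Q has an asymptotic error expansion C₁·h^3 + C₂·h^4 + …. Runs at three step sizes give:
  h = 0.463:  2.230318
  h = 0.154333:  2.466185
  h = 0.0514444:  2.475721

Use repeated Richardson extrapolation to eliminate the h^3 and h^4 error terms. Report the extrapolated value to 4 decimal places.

2.4761

First eliminate the h^3 term (factor 3^3 = 27):
  B₁ = (27·2.466185 − 2.230318)/26 = 2.475257
  B₂ = (27·2.475721 − 2.466185)/26 = 2.476088
Then eliminate the h^4 term (factor 3^4 = 81):
  (81·2.476088 − 2.475257)/80 = 2.476098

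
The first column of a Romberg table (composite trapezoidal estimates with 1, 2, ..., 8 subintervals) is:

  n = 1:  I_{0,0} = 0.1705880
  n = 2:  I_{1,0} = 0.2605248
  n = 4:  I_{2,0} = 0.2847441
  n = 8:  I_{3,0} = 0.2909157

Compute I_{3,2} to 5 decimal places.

0.29298

I_{2,1} = (4·0.2847441 − 0.2605248) / 3 = 0.2928172
I_{3,1} = (4·0.2909157 − 0.2847441) / 3 = 0.2929729
I_{3,2} = (16·0.2929729 − 0.2928172) / 15 = 0.2929833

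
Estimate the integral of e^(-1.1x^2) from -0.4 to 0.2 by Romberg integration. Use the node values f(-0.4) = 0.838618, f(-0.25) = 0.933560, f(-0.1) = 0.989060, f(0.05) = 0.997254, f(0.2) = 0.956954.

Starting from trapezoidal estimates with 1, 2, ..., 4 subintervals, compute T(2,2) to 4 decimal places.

T(0,0) (trapezoid, 1 panel, h=0.6000): 0.538672
T(1,0) (trapezoid, 2 panels, h=0.3000): 0.566054
T(2,0) (trapezoid, 4 panels, h=0.1500): 0.572649
T(1,1) = 0.566054 + (0.566054 − 0.538672)/3 = 0.575181
T(2,1) = 0.572649 + (0.572649 − 0.566054)/3 = 0.574847
T(2,2) = 0.574847 + (0.574847 − 0.575181)/15 = 0.574825

0.5748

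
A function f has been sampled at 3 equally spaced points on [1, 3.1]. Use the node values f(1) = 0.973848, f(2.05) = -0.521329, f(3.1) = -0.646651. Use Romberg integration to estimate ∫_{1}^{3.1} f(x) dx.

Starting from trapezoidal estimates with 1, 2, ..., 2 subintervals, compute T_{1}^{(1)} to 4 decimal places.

-0.6153

T_{0}^{(0)} (trapezoid, 1 panel, h=2.1000): 0.343557
T_{1}^{(0)} (trapezoid, 2 panels, h=1.0500): -0.375617
T_{1}^{(1)} = -0.375617 + (-0.375617 − 0.343557)/3 = -0.615342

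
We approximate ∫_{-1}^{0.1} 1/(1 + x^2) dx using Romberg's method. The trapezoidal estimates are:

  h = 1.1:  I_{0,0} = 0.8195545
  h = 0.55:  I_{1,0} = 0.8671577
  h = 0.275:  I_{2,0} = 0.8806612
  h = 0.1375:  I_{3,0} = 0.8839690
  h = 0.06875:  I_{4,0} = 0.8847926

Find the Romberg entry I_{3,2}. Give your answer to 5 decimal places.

0.88507

I_{2,1} = (4·0.8806612 − 0.8671577) / 3 = 0.8851624
I_{3,1} = 0.8839690 + (0.8839690 − 0.8806612)/3 = 0.8850716
I_{3,2} = (16·0.8850716 − 0.8851624) / 15 = 0.8850655
(Column j=1 coincides with Simpson's rule on the same nodes.)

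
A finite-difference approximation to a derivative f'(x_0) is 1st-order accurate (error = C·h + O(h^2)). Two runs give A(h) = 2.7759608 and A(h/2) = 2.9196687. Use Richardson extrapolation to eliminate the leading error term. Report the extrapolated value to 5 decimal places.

Extrapolated value = (2·A(h/2) − A(h)) / (2 − 1)
= (2·2.9196687 − 2.7759608) / 1
= 3.0633766 / 1 = 3.0633766

3.06338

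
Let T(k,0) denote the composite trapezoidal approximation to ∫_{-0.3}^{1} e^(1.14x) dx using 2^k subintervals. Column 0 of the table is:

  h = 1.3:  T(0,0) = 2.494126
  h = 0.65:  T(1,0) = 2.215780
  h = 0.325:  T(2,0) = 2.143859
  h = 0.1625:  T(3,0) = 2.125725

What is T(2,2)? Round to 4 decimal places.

T(1,1) = 2.215780 + (2.215780 − 2.494126)/3 = 2.122998
T(2,1) = (4·2.143859 − 2.215780) / 3 = 2.119885
T(2,2) = (16·2.119885 − 2.122998) / 15 = 2.119677

2.1197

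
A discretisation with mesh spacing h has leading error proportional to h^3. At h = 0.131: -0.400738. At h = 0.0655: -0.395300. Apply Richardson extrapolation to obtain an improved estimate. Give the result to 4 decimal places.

-0.3945

Extrapolated value = (8·A(h/2) − A(h)) / (8 − 1)
= (8·(-0.395300) − (-0.400738)) / 7
= -2.761662 / 7 = -0.394523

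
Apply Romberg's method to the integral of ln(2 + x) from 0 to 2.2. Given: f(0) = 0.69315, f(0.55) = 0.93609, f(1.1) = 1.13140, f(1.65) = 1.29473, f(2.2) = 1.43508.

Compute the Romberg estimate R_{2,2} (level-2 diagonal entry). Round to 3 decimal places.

2.441

R_{0,0} (trapezoid, 1 panel, h=2.2000): 2.34105
R_{1,0} (trapezoid, 2 panels, h=1.1000): 2.41507
R_{2,0} (trapezoid, 4 panels, h=0.5500): 2.43448
R_{1,1} = 2.41507 + (2.41507 − 2.34105)/3 = 2.43974
R_{2,1} = 2.43448 + (2.43448 − 2.41507)/3 = 2.44095
R_{2,2} = 2.44095 + (2.44095 − 2.43974)/15 = 2.44103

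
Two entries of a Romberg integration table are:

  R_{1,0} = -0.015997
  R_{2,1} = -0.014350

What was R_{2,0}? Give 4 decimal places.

From R_{2,1} = (4·R_{2,0} − R_{1,0})/3, solve for R_{2,0}:
4·R_{2,0} = 3·(-0.014350) + (-0.015997) = -0.059047
R_{2,0} = -0.014762

-0.0148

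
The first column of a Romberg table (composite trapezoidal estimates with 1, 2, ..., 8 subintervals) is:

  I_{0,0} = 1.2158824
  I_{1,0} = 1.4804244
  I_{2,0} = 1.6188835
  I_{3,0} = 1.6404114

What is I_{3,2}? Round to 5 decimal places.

I_{2,1} = (4·1.6188835 − 1.4804244) / 3 = 1.6650365
I_{3,1} = 1.6404114 + (1.6404114 − 1.6188835)/3 = 1.6475874
I_{3,2} = (16·1.6475874 − 1.6650365) / 15 = 1.6464241

1.64642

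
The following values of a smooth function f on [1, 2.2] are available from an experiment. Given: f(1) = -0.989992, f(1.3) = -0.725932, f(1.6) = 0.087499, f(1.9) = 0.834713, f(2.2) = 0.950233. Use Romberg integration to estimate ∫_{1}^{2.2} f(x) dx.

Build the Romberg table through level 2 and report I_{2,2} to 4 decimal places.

I_{0,0} (trapezoid, 1 panel, h=1.2000): -0.023855
I_{1,0} (trapezoid, 2 panels, h=0.6000): 0.040572
I_{2,0} (trapezoid, 4 panels, h=0.3000): 0.052920
I_{1,1} = 0.040572 + (0.040572 − (-0.023855))/3 = 0.062048
I_{2,1} = 0.052920 + (0.052920 − 0.040572)/3 = 0.057036
I_{2,2} = 0.057036 + (0.057036 − 0.062048)/15 = 0.056702

0.0567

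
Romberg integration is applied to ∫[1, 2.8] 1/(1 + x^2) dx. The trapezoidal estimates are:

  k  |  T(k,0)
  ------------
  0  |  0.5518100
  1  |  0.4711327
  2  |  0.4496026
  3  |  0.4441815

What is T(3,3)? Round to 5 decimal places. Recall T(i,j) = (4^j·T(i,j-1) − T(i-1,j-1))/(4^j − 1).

0.44237

Richardson extrapolation on the trapezoidal column (denominator 4−1=3):
T(1,1) = 0.4711327 + (0.4711327 − 0.5518100)/3 = 0.4442403
T(2,1) = (4·0.4496026 − 0.4711327) / 3 = 0.4424259
T(3,1) = (4·0.4441815 − 0.4496026) / 3 = 0.4423745
T(2,2) = 0.4424259 + (0.4424259 − 0.4442403)/15 = 0.4423049
T(3,2) = (16·0.4423745 − 0.4424259) / 15 = 0.4423711
T(3,3) = 0.4423711 + (0.4423711 − 0.4423049)/63 = 0.4423722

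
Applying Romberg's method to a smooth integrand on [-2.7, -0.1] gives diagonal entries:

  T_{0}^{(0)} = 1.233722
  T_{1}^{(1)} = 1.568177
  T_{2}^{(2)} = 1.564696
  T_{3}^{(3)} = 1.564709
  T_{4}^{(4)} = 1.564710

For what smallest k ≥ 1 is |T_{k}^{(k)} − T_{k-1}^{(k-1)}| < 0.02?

|T_{1}^{(1)} − T_{0}^{(0)}| = 0.334455 ≥ 0.02
|T_{2}^{(2)} − T_{1}^{(1)}| = 0.003481 < 0.02

k = 2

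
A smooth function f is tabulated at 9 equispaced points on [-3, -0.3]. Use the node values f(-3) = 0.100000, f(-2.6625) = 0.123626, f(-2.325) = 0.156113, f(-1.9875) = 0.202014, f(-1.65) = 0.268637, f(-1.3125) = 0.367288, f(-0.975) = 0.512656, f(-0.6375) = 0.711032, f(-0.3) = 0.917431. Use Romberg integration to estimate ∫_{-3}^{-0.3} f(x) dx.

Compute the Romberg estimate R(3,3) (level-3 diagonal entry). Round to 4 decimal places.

R(0,0) (trapezoid, 1 panel, h=2.7000): 1.373532
R(1,0) (trapezoid, 2 panels, h=1.3500): 1.049426
R(2,0) (trapezoid, 4 panels, h=0.6750): 0.976132
R(3,0) (trapezoid, 8 panels, h=0.3375): 0.961903
R(1,1) = 1.049426 + (1.049426 − 1.373532)/3 = 0.941391
R(2,1) = 0.976132 + (0.976132 − 1.049426)/3 = 0.951701
R(3,1) = 0.961903 + (0.961903 − 0.976132)/3 = 0.957160
R(2,2) = 0.951701 + (0.951701 − 0.941391)/15 = 0.952388
R(3,2) = 0.957160 + (0.957160 − 0.951701)/15 = 0.957524
R(3,3) = 0.957524 + (0.957524 − 0.952388)/63 = 0.957606

0.9576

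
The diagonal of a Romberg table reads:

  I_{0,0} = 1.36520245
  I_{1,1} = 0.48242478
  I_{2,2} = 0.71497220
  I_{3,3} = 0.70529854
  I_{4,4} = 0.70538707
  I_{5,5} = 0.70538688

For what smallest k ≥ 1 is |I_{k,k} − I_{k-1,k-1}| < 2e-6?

k = 5

|I_{1,1} − I_{0,0}| = 0.88277767 ≥ 2e-6
|I_{2,2} − I_{1,1}| = 0.23254742 ≥ 2e-6
|I_{3,3} − I_{2,2}| = 0.00967366 ≥ 2e-6
|I_{4,4} − I_{3,3}| = 0.00008853 ≥ 2e-6
|I_{5,5} − I_{4,4}| = 0.00000019 < 2e-6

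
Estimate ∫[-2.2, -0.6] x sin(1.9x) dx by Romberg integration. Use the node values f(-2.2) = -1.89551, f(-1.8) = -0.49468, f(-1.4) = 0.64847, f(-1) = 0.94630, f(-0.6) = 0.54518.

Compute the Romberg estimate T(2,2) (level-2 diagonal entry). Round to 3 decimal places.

0.227

T(0,0) (trapezoid, 1 panel, h=1.6000): -1.08026
T(1,0) (trapezoid, 2 panels, h=0.8000): -0.02136
T(2,0) (trapezoid, 4 panels, h=0.4000): 0.16997
T(1,1) = -0.02136 + (-0.02136 − (-1.08026))/3 = 0.33161
T(2,1) = 0.16997 + (0.16997 − (-0.02136))/3 = 0.23375
T(2,2) = 0.23375 + (0.23375 − 0.33161)/15 = 0.22723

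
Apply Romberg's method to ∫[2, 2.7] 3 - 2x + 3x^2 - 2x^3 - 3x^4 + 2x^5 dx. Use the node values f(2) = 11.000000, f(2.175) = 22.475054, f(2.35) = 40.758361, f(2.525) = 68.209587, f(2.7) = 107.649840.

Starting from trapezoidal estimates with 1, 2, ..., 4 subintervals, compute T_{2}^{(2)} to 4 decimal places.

T_{0}^{(0)} (trapezoid, 1 panel, h=0.7000): 41.527444
T_{1}^{(0)} (trapezoid, 2 panels, h=0.3500): 35.029148
T_{2}^{(0)} (trapezoid, 4 panels, h=0.1750): 33.384386
T_{1}^{(1)} = 35.029148 + (35.029148 − 41.527444)/3 = 32.863049
T_{2}^{(1)} = 33.384386 + (33.384386 − 35.029148)/3 = 32.836132
T_{2}^{(2)} = 32.836132 + (32.836132 − 32.863049)/15 = 32.834338

32.8343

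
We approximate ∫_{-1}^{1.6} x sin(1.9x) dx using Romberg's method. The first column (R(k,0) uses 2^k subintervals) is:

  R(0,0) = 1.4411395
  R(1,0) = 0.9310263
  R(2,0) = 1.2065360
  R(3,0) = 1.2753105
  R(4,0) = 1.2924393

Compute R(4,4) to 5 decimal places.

1.29814

Richardson extrapolation on the trapezoidal column (denominator 4−1=3):
R(1,1) = (4·0.9310263 − 1.4411395) / 3 = 0.7609886
R(2,1) = 1.2065360 + (1.2065360 − 0.9310263)/3 = 1.2983726
R(3,1) = (4·1.2753105 − 1.2065360) / 3 = 1.2982353
R(4,1) = (4·1.2924393 − 1.2753105) / 3 = 1.2981489
R(2,2) = (16·1.2983726 − 0.7609886) / 15 = 1.3341982
R(3,2) = 1.2982353 + (1.2982353 − 1.2983726)/15 = 1.2982261
R(4,2) = (16·1.2981489 − 1.2982353) / 15 = 1.2981431
R(3,3) = (64·1.2982261 − 1.3341982) / 63 = 1.2976551
R(4,3) = (64·1.2981431 − 1.2982261) / 63 = 1.2981418
R(4,4) = (256·1.2981418 − 1.2976551) / 255 = 1.2981437
(Column j=1 coincides with Simpson's rule on the same nodes.)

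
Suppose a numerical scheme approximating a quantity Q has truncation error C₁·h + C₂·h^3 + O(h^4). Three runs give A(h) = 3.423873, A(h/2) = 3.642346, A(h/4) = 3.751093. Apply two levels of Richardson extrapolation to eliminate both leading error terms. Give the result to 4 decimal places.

3.8597

First eliminate the h term (factor 2^1 = 2):
  B₁ = (2·3.642346 − 3.423873)/1 = 3.860819
  B₂ = (2·3.751093 − 3.642346)/1 = 3.859840
Then eliminate the h^3 term (factor 2^3 = 8):
  (8·3.859840 − 3.860819)/7 = 3.859700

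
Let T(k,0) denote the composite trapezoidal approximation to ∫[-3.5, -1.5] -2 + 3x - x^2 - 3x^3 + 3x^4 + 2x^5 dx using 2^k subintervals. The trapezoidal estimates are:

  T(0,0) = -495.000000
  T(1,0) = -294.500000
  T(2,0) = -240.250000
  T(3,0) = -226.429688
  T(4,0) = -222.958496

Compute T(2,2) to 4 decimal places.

-221.8000

Richardson extrapolation on the trapezoidal column (denominator 4−1=3):
T(1,1) = (4·(-294.500000) − (-495.000000)) / 3 = -227.666667
T(2,1) = (4·(-240.250000) − (-294.500000)) / 3 = -222.166667
T(2,2) = -222.166667 + (-222.166667 − (-227.666667))/15 = -221.800000
(Column j=1 coincides with Simpson's rule on the same nodes.)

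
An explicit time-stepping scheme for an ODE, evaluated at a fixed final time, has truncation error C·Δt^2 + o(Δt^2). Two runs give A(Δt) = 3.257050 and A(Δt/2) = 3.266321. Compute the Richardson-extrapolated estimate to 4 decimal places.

3.2694

The leading error scales as Δt^2; refining by a factor of 2 reduces it by 2^2 = 4.
Extrapolated value = (4·A(Δt/2) − A(Δt)) / (4 − 1)
= (4·3.266321 − 3.257050) / 3
= 9.808234 / 3 = 3.269411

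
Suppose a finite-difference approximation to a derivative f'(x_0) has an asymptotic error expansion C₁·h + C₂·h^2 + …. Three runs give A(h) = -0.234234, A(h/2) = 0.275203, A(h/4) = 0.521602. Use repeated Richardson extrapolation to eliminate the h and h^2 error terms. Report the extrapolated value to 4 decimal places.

First eliminate the h term (factor 2^1 = 2):
  B₁ = (2·0.275203 − (-0.234234))/1 = 0.784640
  B₂ = (2·0.521602 − 0.275203)/1 = 0.768001
Then eliminate the h^2 term (factor 2^2 = 4):
  (4·0.768001 − 0.784640)/3 = 0.762455

0.7625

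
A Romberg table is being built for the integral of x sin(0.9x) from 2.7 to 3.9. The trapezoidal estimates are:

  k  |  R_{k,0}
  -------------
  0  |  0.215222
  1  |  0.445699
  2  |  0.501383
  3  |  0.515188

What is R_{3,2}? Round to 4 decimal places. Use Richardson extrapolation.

0.5198

Richardson extrapolation on the trapezoidal column (denominator 4−1=3):
R_{2,1} = (4·0.501383 − 0.445699) / 3 = 0.519944
R_{3,1} = 0.515188 + (0.515188 − 0.501383)/3 = 0.519790
R_{3,2} = 0.519790 + (0.519790 − 0.519944)/15 = 0.519780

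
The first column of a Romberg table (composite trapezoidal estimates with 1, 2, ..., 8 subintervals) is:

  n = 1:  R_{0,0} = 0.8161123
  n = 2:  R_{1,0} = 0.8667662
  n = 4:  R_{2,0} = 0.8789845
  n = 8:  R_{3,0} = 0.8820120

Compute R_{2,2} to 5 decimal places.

R_{1,1} = (4·0.8667662 − 0.8161123) / 3 = 0.8836508
R_{2,1} = 0.8789845 + (0.8789845 − 0.8667662)/3 = 0.8830573
R_{2,2} = 0.8830573 + (0.8830573 − 0.8836508)/15 = 0.8830177

0.88302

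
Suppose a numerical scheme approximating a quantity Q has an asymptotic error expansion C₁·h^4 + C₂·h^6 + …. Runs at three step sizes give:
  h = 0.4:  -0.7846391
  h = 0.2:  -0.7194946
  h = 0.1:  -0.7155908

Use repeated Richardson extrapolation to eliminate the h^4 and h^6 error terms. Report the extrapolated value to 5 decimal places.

-0.71533

First eliminate the h^4 term (factor 2^4 = 16):
  B₁ = (16·(-0.7194946) − (-0.7846391))/15 = -0.7151516
  B₂ = (16·(-0.7155908) − (-0.7194946))/15 = -0.7153305
Then eliminate the h^6 term (factor 2^6 = 64):
  (64·(-0.7153305) − (-0.7151516))/63 = -0.7153333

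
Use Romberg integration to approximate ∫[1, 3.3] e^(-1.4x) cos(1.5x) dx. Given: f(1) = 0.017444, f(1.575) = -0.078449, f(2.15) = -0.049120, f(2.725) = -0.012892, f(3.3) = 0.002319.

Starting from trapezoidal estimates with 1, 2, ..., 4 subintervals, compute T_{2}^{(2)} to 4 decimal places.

-0.0862

T_{0}^{(0)} (trapezoid, 1 panel, h=2.3000): 0.022727
T_{1}^{(0)} (trapezoid, 2 panels, h=1.1500): -0.045124
T_{2}^{(0)} (trapezoid, 4 panels, h=0.5750): -0.075083
T_{1}^{(1)} = -0.045124 + (-0.045124 − 0.022727)/3 = -0.067741
T_{2}^{(1)} = -0.075083 + (-0.075083 − (-0.045124))/3 = -0.085069
T_{2}^{(2)} = -0.085069 + (-0.085069 − (-0.067741))/15 = -0.086224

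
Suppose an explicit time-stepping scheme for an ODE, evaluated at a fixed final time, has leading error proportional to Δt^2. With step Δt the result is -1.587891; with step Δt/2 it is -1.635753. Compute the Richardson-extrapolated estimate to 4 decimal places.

-1.6517

Extrapolated value = (4·A(Δt/2) − A(Δt)) / (4 − 1)
= (4·(-1.635753) − (-1.587891)) / 3
= -4.955121 / 3 = -1.651707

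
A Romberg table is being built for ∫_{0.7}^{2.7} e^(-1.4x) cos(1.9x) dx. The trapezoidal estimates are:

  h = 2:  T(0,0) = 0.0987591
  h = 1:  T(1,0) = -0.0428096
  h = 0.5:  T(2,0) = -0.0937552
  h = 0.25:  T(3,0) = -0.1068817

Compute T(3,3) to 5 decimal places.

Richardson extrapolation on the trapezoidal column (denominator 4−1=3):
T(1,1) = -0.0428096 + (-0.0428096 − 0.0987591)/3 = -0.0899992
T(2,1) = (4·(-0.0937552) − (-0.0428096)) / 3 = -0.1107371
T(3,1) = (4·(-0.1068817) − (-0.0937552)) / 3 = -0.1112572
T(2,2) = (16·(-0.1107371) − (-0.0899992)) / 15 = -0.1121196
T(3,2) = -0.1112572 + (-0.1112572 − (-0.1107371))/15 = -0.1112919
T(3,3) = -0.1112919 + (-0.1112919 − (-0.1121196))/63 = -0.1112788

-0.11128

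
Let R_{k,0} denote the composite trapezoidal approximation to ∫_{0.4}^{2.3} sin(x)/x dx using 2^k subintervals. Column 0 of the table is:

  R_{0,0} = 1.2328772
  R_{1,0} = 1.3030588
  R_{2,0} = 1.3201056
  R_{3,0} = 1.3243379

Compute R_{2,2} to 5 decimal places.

1.32574

Richardson extrapolation on the trapezoidal column (denominator 4−1=3):
R_{1,1} = (4·1.3030588 − 1.2328772) / 3 = 1.3264527
R_{2,1} = (4·1.3201056 − 1.3030588) / 3 = 1.3257879
R_{2,2} = 1.3257879 + (1.3257879 − 1.3264527)/15 = 1.3257436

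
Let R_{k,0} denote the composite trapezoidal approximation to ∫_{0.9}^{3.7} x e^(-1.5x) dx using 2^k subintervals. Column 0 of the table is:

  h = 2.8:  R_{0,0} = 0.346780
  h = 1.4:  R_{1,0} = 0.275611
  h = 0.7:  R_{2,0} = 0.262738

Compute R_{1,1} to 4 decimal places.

Richardson extrapolation on the trapezoidal column (denominator 4−1=3):
R_{1,1} = (4·0.275611 − 0.346780) / 3 = 0.251888

0.2519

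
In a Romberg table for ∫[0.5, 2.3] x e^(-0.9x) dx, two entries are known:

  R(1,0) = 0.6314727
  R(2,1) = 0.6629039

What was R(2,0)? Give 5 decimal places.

From R(2,1) = (4·R(2,0) − R(1,0))/3, solve for R(2,0):
4·R(2,0) = 3·0.6629039 + 0.6314727 = 2.6201844
R(2,0) = 0.6550461

0.65505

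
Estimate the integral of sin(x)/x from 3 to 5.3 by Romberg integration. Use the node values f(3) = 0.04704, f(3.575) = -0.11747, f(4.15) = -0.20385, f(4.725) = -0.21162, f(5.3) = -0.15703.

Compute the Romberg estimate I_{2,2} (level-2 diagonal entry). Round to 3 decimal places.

-0.351

I_{0,0} (trapezoid, 1 panel, h=2.3000): -0.12649
I_{1,0} (trapezoid, 2 panels, h=1.1500): -0.29767
I_{2,0} (trapezoid, 4 panels, h=0.5750): -0.33806
I_{1,1} = -0.29767 + (-0.29767 − (-0.12649))/3 = -0.35473
I_{2,1} = -0.33806 + (-0.33806 − (-0.29767))/3 = -0.35152
I_{2,2} = -0.35152 + (-0.35152 − (-0.35473))/15 = -0.35131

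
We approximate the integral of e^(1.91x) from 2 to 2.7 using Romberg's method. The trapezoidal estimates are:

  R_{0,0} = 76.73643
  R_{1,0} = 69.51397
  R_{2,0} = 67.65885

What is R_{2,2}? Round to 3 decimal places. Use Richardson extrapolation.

R_{1,1} = (4·69.51397 − 76.73643) / 3 = 67.10648
R_{2,1} = 67.65885 + (67.65885 − 69.51397)/3 = 67.04048
R_{2,2} = (16·67.04048 − 67.10648) / 15 = 67.03608

67.036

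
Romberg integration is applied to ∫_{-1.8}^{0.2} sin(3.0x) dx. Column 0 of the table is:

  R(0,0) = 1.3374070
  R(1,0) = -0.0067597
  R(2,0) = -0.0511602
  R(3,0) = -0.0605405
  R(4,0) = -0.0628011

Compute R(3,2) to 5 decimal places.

R(2,1) = -0.0511602 + (-0.0511602 − (-0.0067597))/3 = -0.0659604
R(3,1) = -0.0605405 + (-0.0605405 − (-0.0511602))/3 = -0.0636673
R(3,2) = -0.0636673 + (-0.0636673 − (-0.0659604))/15 = -0.0635144

-0.06351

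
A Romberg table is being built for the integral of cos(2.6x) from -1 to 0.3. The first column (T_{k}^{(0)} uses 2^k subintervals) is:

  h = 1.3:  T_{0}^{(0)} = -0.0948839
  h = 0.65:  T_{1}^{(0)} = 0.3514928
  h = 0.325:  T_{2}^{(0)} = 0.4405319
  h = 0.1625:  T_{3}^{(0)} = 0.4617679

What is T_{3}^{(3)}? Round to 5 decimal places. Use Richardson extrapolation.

0.46876

Richardson extrapolation on the trapezoidal column (denominator 4−1=3):
T_{1}^{(1)} = (4·0.3514928 − (-0.0948839)) / 3 = 0.5002850
T_{2}^{(1)} = (4·0.4405319 − 0.3514928) / 3 = 0.4702116
T_{3}^{(1)} = 0.4617679 + (0.4617679 − 0.4405319)/3 = 0.4688466
T_{2}^{(2)} = (16·0.4702116 − 0.5002850) / 15 = 0.4682067
T_{3}^{(2)} = (16·0.4688466 − 0.4702116) / 15 = 0.4687556
T_{3}^{(3)} = 0.4687556 + (0.4687556 − 0.4682067)/63 = 0.4687643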